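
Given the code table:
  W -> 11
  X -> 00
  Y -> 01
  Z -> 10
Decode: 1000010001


Decoding:
10 -> Z
00 -> X
01 -> Y
00 -> X
01 -> Y


Result: ZXYXY


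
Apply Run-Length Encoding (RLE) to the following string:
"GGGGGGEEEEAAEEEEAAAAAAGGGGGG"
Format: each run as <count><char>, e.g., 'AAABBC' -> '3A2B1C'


Scanning runs left to right:
  i=0: run of 'G' x 6 -> '6G'
  i=6: run of 'E' x 4 -> '4E'
  i=10: run of 'A' x 2 -> '2A'
  i=12: run of 'E' x 4 -> '4E'
  i=16: run of 'A' x 6 -> '6A'
  i=22: run of 'G' x 6 -> '6G'

RLE = 6G4E2A4E6A6G


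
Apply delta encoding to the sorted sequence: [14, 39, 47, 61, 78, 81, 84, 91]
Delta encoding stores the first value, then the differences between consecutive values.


First value: 14
Deltas:
  39 - 14 = 25
  47 - 39 = 8
  61 - 47 = 14
  78 - 61 = 17
  81 - 78 = 3
  84 - 81 = 3
  91 - 84 = 7


Delta encoded: [14, 25, 8, 14, 17, 3, 3, 7]


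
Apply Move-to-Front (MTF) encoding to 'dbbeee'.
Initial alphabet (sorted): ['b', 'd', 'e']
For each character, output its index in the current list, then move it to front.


MTF encoding:
'd': index 1 in ['b', 'd', 'e'] -> ['d', 'b', 'e']
'b': index 1 in ['d', 'b', 'e'] -> ['b', 'd', 'e']
'b': index 0 in ['b', 'd', 'e'] -> ['b', 'd', 'e']
'e': index 2 in ['b', 'd', 'e'] -> ['e', 'b', 'd']
'e': index 0 in ['e', 'b', 'd'] -> ['e', 'b', 'd']
'e': index 0 in ['e', 'b', 'd'] -> ['e', 'b', 'd']


Output: [1, 1, 0, 2, 0, 0]


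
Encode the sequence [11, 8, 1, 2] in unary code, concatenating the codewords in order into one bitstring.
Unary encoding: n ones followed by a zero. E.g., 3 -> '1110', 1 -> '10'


Encode each number as n ones followed by a terminating 0:
  11 -> 111111111110 (12 bits)
  8 -> 111111110 (9 bits)
  1 -> 10 (2 bits)
  2 -> 110 (3 bits)
Total length = 12 + 9 + 2 + 3 = 26 bits.

Unary([11, 8, 1, 2]) = 11111111111011111111010110 (26 bits)


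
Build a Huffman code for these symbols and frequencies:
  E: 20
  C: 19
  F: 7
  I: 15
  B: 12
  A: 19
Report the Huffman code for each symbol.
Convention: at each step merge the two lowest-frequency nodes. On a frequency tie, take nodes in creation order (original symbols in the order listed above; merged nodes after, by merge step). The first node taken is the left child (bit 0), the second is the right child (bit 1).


Huffman tree construction:
Step 1: Merge F(7) + B(12) = 19
Step 2: Merge I(15) + C(19) = 34
Step 3: Merge A(19) + (F+B)(19) = 38
Step 4: Merge E(20) + (I+C)(34) = 54
Step 5: Merge (A+(F+B))(38) + (E+(I+C))(54) = 92
Read each symbol's code off the tree from the root (left child = 0, right child = 1).

Codes:
  E: 10 (length 2)
  C: 111 (length 3)
  F: 010 (length 3)
  I: 110 (length 3)
  B: 011 (length 3)
  A: 00 (length 2)
Average code length: 237/92 = 2.5761 bits/symbol


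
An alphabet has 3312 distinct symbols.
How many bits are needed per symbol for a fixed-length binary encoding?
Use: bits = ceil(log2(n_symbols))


log2(3312) = 11.6935
Bracket: 2^11 = 2048 < 3312 <= 2^12 = 4096
So ceil(log2(3312)) = 12

bits = ceil(log2(3312)) = ceil(11.6935) = 12 bits


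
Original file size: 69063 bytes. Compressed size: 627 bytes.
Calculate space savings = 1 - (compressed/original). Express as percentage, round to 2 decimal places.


ratio = compressed/original = 627/69063 = 0.009079
savings = 1 - ratio = 1 - 0.009079 = 0.990921
as a percentage: 0.990921 * 100 = 99.09%

Space savings = 1 - 627/69063 = 99.09%


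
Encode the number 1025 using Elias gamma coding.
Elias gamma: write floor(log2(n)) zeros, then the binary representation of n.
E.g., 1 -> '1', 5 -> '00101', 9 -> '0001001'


num_bits = floor(log2(1025)) + 1 = 11
leading_zeros = num_bits - 1 = 10
binary(1025) = 10000000001

Elias gamma(1025) = '0000000000' + '10000000001' = 000000000010000000001 (21 bits)


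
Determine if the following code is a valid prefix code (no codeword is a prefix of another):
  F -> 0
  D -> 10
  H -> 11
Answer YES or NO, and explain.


Checking each pair (does one codeword prefix another?):
  F='0' vs D='10': no prefix
  F='0' vs H='11': no prefix
  D='10' vs F='0': no prefix
  D='10' vs H='11': no prefix
  H='11' vs F='0': no prefix
  H='11' vs D='10': no prefix
No violation found over all pairs.

YES -- this is a valid prefix code. No codeword is a prefix of any other codeword.


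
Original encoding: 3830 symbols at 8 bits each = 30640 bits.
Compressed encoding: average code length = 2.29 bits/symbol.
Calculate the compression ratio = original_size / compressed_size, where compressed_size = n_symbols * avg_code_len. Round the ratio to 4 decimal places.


original_size = n_symbols * orig_bits = 3830 * 8 = 30640 bits
compressed_size = n_symbols * avg_code_len = 3830 * 2.29 = 8770.7 bits
ratio = original_size / compressed_size = 30640 / 8770.7 = 3.4934

Compression ratio = 3.4934


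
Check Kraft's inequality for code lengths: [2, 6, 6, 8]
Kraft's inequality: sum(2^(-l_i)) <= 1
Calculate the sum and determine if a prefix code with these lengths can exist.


Sum = 2^(-2) + 2^(-6) + 2^(-6) + 2^(-8)
    = 0.25 + 0.015625 + 0.015625 + 0.00390625
    = 73/256 = 0.28515625
Since 0.28515625 <= 1, Kraft's inequality IS satisfied.
A prefix code with these lengths CAN exist.

Kraft sum = 0.28515625. Satisfied.


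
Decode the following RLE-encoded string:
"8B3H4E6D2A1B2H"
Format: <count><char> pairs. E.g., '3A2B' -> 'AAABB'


Expanding each <count><char> pair:
  8B -> 'BBBBBBBB'
  3H -> 'HHH'
  4E -> 'EEEE'
  6D -> 'DDDDDD'
  2A -> 'AA'
  1B -> 'B'
  2H -> 'HH'

Decoded = BBBBBBBBHHHEEEEDDDDDDAABHH


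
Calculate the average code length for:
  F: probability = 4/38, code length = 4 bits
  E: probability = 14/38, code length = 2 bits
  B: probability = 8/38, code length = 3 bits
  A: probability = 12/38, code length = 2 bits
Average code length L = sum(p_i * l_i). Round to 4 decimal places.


Weighted contributions p_i * l_i:
  F: (4/38) * 4 = 16/38
  E: (14/38) * 2 = 28/38
  B: (8/38) * 3 = 24/38
  A: (12/38) * 2 = 24/38
Sum = (16 + 28 + 24 + 24)/38 = 92/38

L = 92/38 = 2.4211 bits/symbol


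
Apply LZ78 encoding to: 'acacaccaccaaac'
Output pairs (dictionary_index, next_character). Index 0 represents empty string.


LZ78 encoding steps:
Dictionary: {0: ''}
Step 1: w='' (idx 0), next='a' -> output (0, 'a'), add 'a' as idx 1
Step 2: w='' (idx 0), next='c' -> output (0, 'c'), add 'c' as idx 2
Step 3: w='a' (idx 1), next='c' -> output (1, 'c'), add 'ac' as idx 3
Step 4: w='ac' (idx 3), next='c' -> output (3, 'c'), add 'acc' as idx 4
Step 5: w='acc' (idx 4), next='a' -> output (4, 'a'), add 'acca' as idx 5
Step 6: w='a' (idx 1), next='a' -> output (1, 'a'), add 'aa' as idx 6
Step 7: w='c' (idx 2), end of input -> output (2, '')


Encoded: [(0, 'a'), (0, 'c'), (1, 'c'), (3, 'c'), (4, 'a'), (1, 'a'), (2, '')]


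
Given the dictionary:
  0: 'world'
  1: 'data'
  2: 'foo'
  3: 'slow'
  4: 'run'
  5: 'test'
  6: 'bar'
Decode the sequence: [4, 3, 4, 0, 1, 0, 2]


Look up each index in the dictionary:
  4 -> 'run'
  3 -> 'slow'
  4 -> 'run'
  0 -> 'world'
  1 -> 'data'
  0 -> 'world'
  2 -> 'foo'

Decoded: "run slow run world data world foo"


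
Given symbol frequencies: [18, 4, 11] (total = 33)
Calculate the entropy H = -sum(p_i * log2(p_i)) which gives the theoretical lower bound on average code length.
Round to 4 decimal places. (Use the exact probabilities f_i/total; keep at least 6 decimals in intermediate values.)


Per-symbol terms -p_i * log2(p_i) with p_i = f_i/33:
  p = 18/33 = 0.545455: log2(p) = -0.874469, -p*log2(p) = 0.476983
  p = 4/33 = 0.121212: log2(p) = -3.044394, -p*log2(p) = 0.369017
  p = 11/33 = 0.333333: log2(p) = -1.584963, -p*log2(p) = 0.528321
H = 0.476983 + 0.369017 + 0.528321 = 1.374321

H = 1.3743 bits/symbol


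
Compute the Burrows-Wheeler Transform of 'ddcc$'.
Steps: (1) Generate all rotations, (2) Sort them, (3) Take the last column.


Rotations (sorted):
  0: $ddcc -> last char: c
  1: c$ddc -> last char: c
  2: cc$dd -> last char: d
  3: dcc$d -> last char: d
  4: ddcc$ -> last char: $


BWT = ccdd$


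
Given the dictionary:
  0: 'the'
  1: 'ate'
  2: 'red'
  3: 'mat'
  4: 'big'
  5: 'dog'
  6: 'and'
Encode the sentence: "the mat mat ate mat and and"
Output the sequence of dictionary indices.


Look up each word in the dictionary:
  'the' -> 0
  'mat' -> 3
  'mat' -> 3
  'ate' -> 1
  'mat' -> 3
  'and' -> 6
  'and' -> 6

Encoded: [0, 3, 3, 1, 3, 6, 6]


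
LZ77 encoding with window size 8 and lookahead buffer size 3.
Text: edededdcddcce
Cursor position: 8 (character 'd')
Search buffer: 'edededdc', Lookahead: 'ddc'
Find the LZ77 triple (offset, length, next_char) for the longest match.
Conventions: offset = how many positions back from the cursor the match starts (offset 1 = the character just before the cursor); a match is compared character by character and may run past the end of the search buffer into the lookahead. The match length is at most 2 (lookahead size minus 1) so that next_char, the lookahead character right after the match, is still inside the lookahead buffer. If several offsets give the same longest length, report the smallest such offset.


Try each offset into the search buffer:
  offset=1 (pos 7, char 'c'): match length 0
  offset=2 (pos 6, char 'd'): match length 1
  offset=3 (pos 5, char 'd'): match length 2
  offset=4 (pos 4, char 'e'): match length 0
  offset=5 (pos 3, char 'd'): match length 1
  offset=6 (pos 2, char 'e'): match length 0
  offset=7 (pos 1, char 'd'): match length 1
  offset=8 (pos 0, char 'e'): match length 0
Longest match has length 2 at offset 3.
next_char = character at position 8 + 2 = 10 -> 'c'

Best match: offset=3, length=2 (matching 'dd' starting at position 5)
LZ77 triple: (3, 2, 'c')


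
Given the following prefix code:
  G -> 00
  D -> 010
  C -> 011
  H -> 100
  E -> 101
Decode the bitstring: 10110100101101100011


Decoding step by step:
Bits 101 -> E
Bits 101 -> E
Bits 00 -> G
Bits 101 -> E
Bits 101 -> E
Bits 100 -> H
Bits 011 -> C


Decoded message: EEGEEHC


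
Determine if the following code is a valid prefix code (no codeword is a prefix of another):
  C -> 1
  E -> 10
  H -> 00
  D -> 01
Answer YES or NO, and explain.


Checking each pair (does one codeword prefix another?):
  C='1' vs E='10': prefix -- VIOLATION

NO -- this is NOT a valid prefix code. C (1) is a prefix of E (10).


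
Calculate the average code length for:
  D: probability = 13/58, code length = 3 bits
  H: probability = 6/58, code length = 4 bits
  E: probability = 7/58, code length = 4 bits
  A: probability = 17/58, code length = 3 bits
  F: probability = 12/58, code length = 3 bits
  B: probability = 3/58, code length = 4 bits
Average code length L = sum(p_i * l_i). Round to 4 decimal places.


Weighted contributions p_i * l_i:
  D: (13/58) * 3 = 39/58
  H: (6/58) * 4 = 24/58
  E: (7/58) * 4 = 28/58
  A: (17/58) * 3 = 51/58
  F: (12/58) * 3 = 36/58
  B: (3/58) * 4 = 12/58
Sum = (39 + 24 + 28 + 51 + 36 + 12)/58 = 190/58

L = 190/58 = 3.2759 bits/symbol


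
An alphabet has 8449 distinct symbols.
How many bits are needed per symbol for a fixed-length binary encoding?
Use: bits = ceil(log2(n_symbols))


log2(8449) = 13.0446
Bracket: 2^13 = 8192 < 8449 <= 2^14 = 16384
So ceil(log2(8449)) = 14

bits = ceil(log2(8449)) = ceil(13.0446) = 14 bits


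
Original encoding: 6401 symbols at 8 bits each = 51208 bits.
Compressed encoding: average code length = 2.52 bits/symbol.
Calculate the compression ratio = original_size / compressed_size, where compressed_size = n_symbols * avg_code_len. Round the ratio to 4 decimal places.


original_size = n_symbols * orig_bits = 6401 * 8 = 51208 bits
compressed_size = n_symbols * avg_code_len = 6401 * 2.52 = 16130.52 bits
ratio = original_size / compressed_size = 51208 / 16130.52 = 3.1746

Compression ratio = 3.1746


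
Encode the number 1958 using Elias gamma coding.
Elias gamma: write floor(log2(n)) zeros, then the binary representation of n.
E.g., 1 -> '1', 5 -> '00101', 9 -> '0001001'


num_bits = floor(log2(1958)) + 1 = 11
leading_zeros = num_bits - 1 = 10
binary(1958) = 11110100110

Elias gamma(1958) = '0000000000' + '11110100110' = 000000000011110100110 (21 bits)


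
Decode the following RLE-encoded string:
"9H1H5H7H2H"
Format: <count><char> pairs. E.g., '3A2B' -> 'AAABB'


Expanding each <count><char> pair:
  9H -> 'HHHHHHHHH'
  1H -> 'H'
  5H -> 'HHHHH'
  7H -> 'HHHHHHH'
  2H -> 'HH'

Decoded = HHHHHHHHHHHHHHHHHHHHHHHH


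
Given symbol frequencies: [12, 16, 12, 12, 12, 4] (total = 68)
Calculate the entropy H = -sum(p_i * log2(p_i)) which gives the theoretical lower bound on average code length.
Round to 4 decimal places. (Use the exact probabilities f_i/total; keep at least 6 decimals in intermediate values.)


Per-symbol terms -p_i * log2(p_i) with p_i = f_i/68:
  p = 12/68 = 0.176471: log2(p) = -2.502500, -p*log2(p) = 0.441618
  p = 16/68 = 0.235294: log2(p) = -2.087463, -p*log2(p) = 0.491168
  p = 12/68 = 0.176471: log2(p) = -2.502500, -p*log2(p) = 0.441618
  p = 12/68 = 0.176471: log2(p) = -2.502500, -p*log2(p) = 0.441618
  p = 12/68 = 0.176471: log2(p) = -2.502500, -p*log2(p) = 0.441618
  p = 4/68 = 0.058824: log2(p) = -4.087463, -p*log2(p) = 0.240439
H = 0.441618 + 0.491168 + 0.441618 + 0.441618 + 0.441618 + 0.240439 = 2.498079

H = 2.4981 bits/symbol


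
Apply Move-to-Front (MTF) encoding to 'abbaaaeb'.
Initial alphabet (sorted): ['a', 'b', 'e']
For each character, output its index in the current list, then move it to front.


MTF encoding:
'a': index 0 in ['a', 'b', 'e'] -> ['a', 'b', 'e']
'b': index 1 in ['a', 'b', 'e'] -> ['b', 'a', 'e']
'b': index 0 in ['b', 'a', 'e'] -> ['b', 'a', 'e']
'a': index 1 in ['b', 'a', 'e'] -> ['a', 'b', 'e']
'a': index 0 in ['a', 'b', 'e'] -> ['a', 'b', 'e']
'a': index 0 in ['a', 'b', 'e'] -> ['a', 'b', 'e']
'e': index 2 in ['a', 'b', 'e'] -> ['e', 'a', 'b']
'b': index 2 in ['e', 'a', 'b'] -> ['b', 'e', 'a']


Output: [0, 1, 0, 1, 0, 0, 2, 2]


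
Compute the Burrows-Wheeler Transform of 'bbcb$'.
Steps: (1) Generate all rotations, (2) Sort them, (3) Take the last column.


Rotations (sorted):
  0: $bbcb -> last char: b
  1: b$bbc -> last char: c
  2: bbcb$ -> last char: $
  3: bcb$b -> last char: b
  4: cb$bb -> last char: b


BWT = bc$bb


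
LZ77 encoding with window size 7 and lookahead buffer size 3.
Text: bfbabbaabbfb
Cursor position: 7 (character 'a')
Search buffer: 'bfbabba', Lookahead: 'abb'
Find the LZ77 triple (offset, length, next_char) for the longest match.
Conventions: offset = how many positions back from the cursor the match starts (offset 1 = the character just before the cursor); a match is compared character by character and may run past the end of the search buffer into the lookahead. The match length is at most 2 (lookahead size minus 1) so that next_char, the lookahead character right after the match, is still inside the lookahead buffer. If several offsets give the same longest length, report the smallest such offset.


Try each offset into the search buffer:
  offset=1 (pos 6, char 'a'): match length 1
  offset=2 (pos 5, char 'b'): match length 0
  offset=3 (pos 4, char 'b'): match length 0
  offset=4 (pos 3, char 'a'): match length 2
  offset=5 (pos 2, char 'b'): match length 0
  offset=6 (pos 1, char 'f'): match length 0
  offset=7 (pos 0, char 'b'): match length 0
Longest match has length 2 at offset 4.
next_char = character at position 7 + 2 = 9 -> 'b'

Best match: offset=4, length=2 (matching 'ab' starting at position 3)
LZ77 triple: (4, 2, 'b')


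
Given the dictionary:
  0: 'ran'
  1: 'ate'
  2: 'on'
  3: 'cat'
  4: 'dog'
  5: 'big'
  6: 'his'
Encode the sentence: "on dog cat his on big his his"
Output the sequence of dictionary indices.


Look up each word in the dictionary:
  'on' -> 2
  'dog' -> 4
  'cat' -> 3
  'his' -> 6
  'on' -> 2
  'big' -> 5
  'his' -> 6
  'his' -> 6

Encoded: [2, 4, 3, 6, 2, 5, 6, 6]


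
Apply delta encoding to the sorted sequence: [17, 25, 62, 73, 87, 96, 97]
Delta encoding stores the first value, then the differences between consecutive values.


First value: 17
Deltas:
  25 - 17 = 8
  62 - 25 = 37
  73 - 62 = 11
  87 - 73 = 14
  96 - 87 = 9
  97 - 96 = 1


Delta encoded: [17, 8, 37, 11, 14, 9, 1]


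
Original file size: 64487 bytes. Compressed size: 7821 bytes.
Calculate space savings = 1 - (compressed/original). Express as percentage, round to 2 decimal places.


ratio = compressed/original = 7821/64487 = 0.12128
savings = 1 - ratio = 1 - 0.12128 = 0.87872
as a percentage: 0.87872 * 100 = 87.87%

Space savings = 1 - 7821/64487 = 87.87%


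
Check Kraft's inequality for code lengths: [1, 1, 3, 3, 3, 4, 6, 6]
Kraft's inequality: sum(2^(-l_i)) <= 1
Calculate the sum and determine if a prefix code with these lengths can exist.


Sum = 2^(-1) + 2^(-1) + 2^(-3) + 2^(-3) + 2^(-3) + 2^(-4) + 2^(-6) + 2^(-6)
    = 0.5 + 0.5 + 0.125 + 0.125 + 0.125 + 0.0625 + 0.015625 + 0.015625
    = 94/64 = 1.46875
Since 1.46875 > 1, Kraft's inequality is NOT satisfied.
A prefix code with these lengths CANNOT exist.

Kraft sum = 1.46875. Not satisfied.


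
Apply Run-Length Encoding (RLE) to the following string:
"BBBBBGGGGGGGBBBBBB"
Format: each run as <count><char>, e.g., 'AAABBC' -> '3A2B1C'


Scanning runs left to right:
  i=0: run of 'B' x 5 -> '5B'
  i=5: run of 'G' x 7 -> '7G'
  i=12: run of 'B' x 6 -> '6B'

RLE = 5B7G6B


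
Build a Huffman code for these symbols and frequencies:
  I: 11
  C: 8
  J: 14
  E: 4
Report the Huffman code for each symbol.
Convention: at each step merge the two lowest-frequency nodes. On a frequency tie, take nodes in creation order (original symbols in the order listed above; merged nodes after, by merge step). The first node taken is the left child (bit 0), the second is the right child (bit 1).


Huffman tree construction:
Step 1: Merge E(4) + C(8) = 12
Step 2: Merge I(11) + (E+C)(12) = 23
Step 3: Merge J(14) + (I+(E+C))(23) = 37
Read each symbol's code off the tree from the root (left child = 0, right child = 1).

Codes:
  I: 10 (length 2)
  C: 111 (length 3)
  J: 0 (length 1)
  E: 110 (length 3)
Average code length: 72/37 = 1.9459 bits/symbol


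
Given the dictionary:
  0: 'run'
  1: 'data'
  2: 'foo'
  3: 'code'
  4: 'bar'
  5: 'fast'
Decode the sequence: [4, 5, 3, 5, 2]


Look up each index in the dictionary:
  4 -> 'bar'
  5 -> 'fast'
  3 -> 'code'
  5 -> 'fast'
  2 -> 'foo'

Decoded: "bar fast code fast foo"


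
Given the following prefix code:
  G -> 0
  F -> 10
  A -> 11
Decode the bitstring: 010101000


Decoding step by step:
Bits 0 -> G
Bits 10 -> F
Bits 10 -> F
Bits 10 -> F
Bits 0 -> G
Bits 0 -> G


Decoded message: GFFFGG


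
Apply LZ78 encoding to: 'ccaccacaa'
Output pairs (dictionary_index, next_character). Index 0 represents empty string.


LZ78 encoding steps:
Dictionary: {0: ''}
Step 1: w='' (idx 0), next='c' -> output (0, 'c'), add 'c' as idx 1
Step 2: w='c' (idx 1), next='a' -> output (1, 'a'), add 'ca' as idx 2
Step 3: w='c' (idx 1), next='c' -> output (1, 'c'), add 'cc' as idx 3
Step 4: w='' (idx 0), next='a' -> output (0, 'a'), add 'a' as idx 4
Step 5: w='ca' (idx 2), next='a' -> output (2, 'a'), add 'caa' as idx 5


Encoded: [(0, 'c'), (1, 'a'), (1, 'c'), (0, 'a'), (2, 'a')]


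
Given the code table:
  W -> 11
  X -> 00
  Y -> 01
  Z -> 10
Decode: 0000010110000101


Decoding:
00 -> X
00 -> X
01 -> Y
01 -> Y
10 -> Z
00 -> X
01 -> Y
01 -> Y


Result: XXYYZXYY


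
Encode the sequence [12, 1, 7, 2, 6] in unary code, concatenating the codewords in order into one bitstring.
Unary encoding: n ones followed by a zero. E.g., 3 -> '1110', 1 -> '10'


Encode each number as n ones followed by a terminating 0:
  12 -> 1111111111110 (13 bits)
  1 -> 10 (2 bits)
  7 -> 11111110 (8 bits)
  2 -> 110 (3 bits)
  6 -> 1111110 (7 bits)
Total length = 13 + 2 + 8 + 3 + 7 = 33 bits.

Unary([12, 1, 7, 2, 6]) = 111111111111010111111101101111110 (33 bits)


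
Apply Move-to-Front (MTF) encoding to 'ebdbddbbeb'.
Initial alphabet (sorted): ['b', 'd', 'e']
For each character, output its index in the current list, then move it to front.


MTF encoding:
'e': index 2 in ['b', 'd', 'e'] -> ['e', 'b', 'd']
'b': index 1 in ['e', 'b', 'd'] -> ['b', 'e', 'd']
'd': index 2 in ['b', 'e', 'd'] -> ['d', 'b', 'e']
'b': index 1 in ['d', 'b', 'e'] -> ['b', 'd', 'e']
'd': index 1 in ['b', 'd', 'e'] -> ['d', 'b', 'e']
'd': index 0 in ['d', 'b', 'e'] -> ['d', 'b', 'e']
'b': index 1 in ['d', 'b', 'e'] -> ['b', 'd', 'e']
'b': index 0 in ['b', 'd', 'e'] -> ['b', 'd', 'e']
'e': index 2 in ['b', 'd', 'e'] -> ['e', 'b', 'd']
'b': index 1 in ['e', 'b', 'd'] -> ['b', 'e', 'd']


Output: [2, 1, 2, 1, 1, 0, 1, 0, 2, 1]


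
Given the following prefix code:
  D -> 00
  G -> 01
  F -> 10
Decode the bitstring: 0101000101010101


Decoding step by step:
Bits 01 -> G
Bits 01 -> G
Bits 00 -> D
Bits 01 -> G
Bits 01 -> G
Bits 01 -> G
Bits 01 -> G
Bits 01 -> G


Decoded message: GGDGGGGG


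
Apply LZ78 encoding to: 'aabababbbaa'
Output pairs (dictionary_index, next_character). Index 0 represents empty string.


LZ78 encoding steps:
Dictionary: {0: ''}
Step 1: w='' (idx 0), next='a' -> output (0, 'a'), add 'a' as idx 1
Step 2: w='a' (idx 1), next='b' -> output (1, 'b'), add 'ab' as idx 2
Step 3: w='ab' (idx 2), next='a' -> output (2, 'a'), add 'aba' as idx 3
Step 4: w='' (idx 0), next='b' -> output (0, 'b'), add 'b' as idx 4
Step 5: w='b' (idx 4), next='b' -> output (4, 'b'), add 'bb' as idx 5
Step 6: w='a' (idx 1), next='a' -> output (1, 'a'), add 'aa' as idx 6


Encoded: [(0, 'a'), (1, 'b'), (2, 'a'), (0, 'b'), (4, 'b'), (1, 'a')]


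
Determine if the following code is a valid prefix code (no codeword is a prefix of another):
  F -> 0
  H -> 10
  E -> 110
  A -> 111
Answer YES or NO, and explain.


Checking each pair (does one codeword prefix another?):
  F='0' vs H='10': no prefix
  F='0' vs E='110': no prefix
  F='0' vs A='111': no prefix
  H='10' vs F='0': no prefix
  H='10' vs E='110': no prefix
  H='10' vs A='111': no prefix
  E='110' vs F='0': no prefix
  E='110' vs H='10': no prefix
  E='110' vs A='111': no prefix
  A='111' vs F='0': no prefix
  A='111' vs H='10': no prefix
  A='111' vs E='110': no prefix
No violation found over all pairs.

YES -- this is a valid prefix code. No codeword is a prefix of any other codeword.


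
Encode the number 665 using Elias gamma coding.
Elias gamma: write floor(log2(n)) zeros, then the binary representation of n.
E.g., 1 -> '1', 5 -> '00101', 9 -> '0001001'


num_bits = floor(log2(665)) + 1 = 10
leading_zeros = num_bits - 1 = 9
binary(665) = 1010011001

Elias gamma(665) = '000000000' + '1010011001' = 0000000001010011001 (19 bits)


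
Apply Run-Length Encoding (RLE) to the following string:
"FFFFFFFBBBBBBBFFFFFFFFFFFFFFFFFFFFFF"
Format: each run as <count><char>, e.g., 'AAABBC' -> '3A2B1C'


Scanning runs left to right:
  i=0: run of 'F' x 7 -> '7F'
  i=7: run of 'B' x 7 -> '7B'
  i=14: run of 'F' x 22 -> '22F'

RLE = 7F7B22F


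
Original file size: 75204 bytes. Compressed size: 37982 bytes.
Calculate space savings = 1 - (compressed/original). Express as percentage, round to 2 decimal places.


ratio = compressed/original = 37982/75204 = 0.505053
savings = 1 - ratio = 1 - 0.505053 = 0.494947
as a percentage: 0.494947 * 100 = 49.49%

Space savings = 1 - 37982/75204 = 49.49%


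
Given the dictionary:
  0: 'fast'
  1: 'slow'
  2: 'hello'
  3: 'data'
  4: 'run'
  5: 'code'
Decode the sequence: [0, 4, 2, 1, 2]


Look up each index in the dictionary:
  0 -> 'fast'
  4 -> 'run'
  2 -> 'hello'
  1 -> 'slow'
  2 -> 'hello'

Decoded: "fast run hello slow hello"


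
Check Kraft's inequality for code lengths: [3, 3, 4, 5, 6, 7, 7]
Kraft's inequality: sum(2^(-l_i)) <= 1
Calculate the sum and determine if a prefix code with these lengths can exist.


Sum = 2^(-3) + 2^(-3) + 2^(-4) + 2^(-5) + 2^(-6) + 2^(-7) + 2^(-7)
    = 0.125 + 0.125 + 0.0625 + 0.03125 + 0.015625 + 0.0078125 + 0.0078125
    = 48/128 = 0.375
Since 0.375 <= 1, Kraft's inequality IS satisfied.
A prefix code with these lengths CAN exist.

Kraft sum = 0.375. Satisfied.


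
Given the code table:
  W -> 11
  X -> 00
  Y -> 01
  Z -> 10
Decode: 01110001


Decoding:
01 -> Y
11 -> W
00 -> X
01 -> Y


Result: YWXY


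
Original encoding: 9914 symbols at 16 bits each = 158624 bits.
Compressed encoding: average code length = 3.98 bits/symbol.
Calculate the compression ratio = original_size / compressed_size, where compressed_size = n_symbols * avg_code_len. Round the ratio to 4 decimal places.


original_size = n_symbols * orig_bits = 9914 * 16 = 158624 bits
compressed_size = n_symbols * avg_code_len = 9914 * 3.98 = 39457.72 bits
ratio = original_size / compressed_size = 158624 / 39457.72 = 4.0201

Compression ratio = 4.0201


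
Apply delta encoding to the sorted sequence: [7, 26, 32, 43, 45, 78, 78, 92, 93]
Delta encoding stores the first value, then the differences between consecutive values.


First value: 7
Deltas:
  26 - 7 = 19
  32 - 26 = 6
  43 - 32 = 11
  45 - 43 = 2
  78 - 45 = 33
  78 - 78 = 0
  92 - 78 = 14
  93 - 92 = 1


Delta encoded: [7, 19, 6, 11, 2, 33, 0, 14, 1]


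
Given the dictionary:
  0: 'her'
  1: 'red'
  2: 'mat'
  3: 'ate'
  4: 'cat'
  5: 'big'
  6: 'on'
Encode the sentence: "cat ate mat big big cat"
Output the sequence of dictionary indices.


Look up each word in the dictionary:
  'cat' -> 4
  'ate' -> 3
  'mat' -> 2
  'big' -> 5
  'big' -> 5
  'cat' -> 4

Encoded: [4, 3, 2, 5, 5, 4]


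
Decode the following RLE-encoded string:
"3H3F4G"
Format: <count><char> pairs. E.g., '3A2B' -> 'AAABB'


Expanding each <count><char> pair:
  3H -> 'HHH'
  3F -> 'FFF'
  4G -> 'GGGG'

Decoded = HHHFFFGGGG


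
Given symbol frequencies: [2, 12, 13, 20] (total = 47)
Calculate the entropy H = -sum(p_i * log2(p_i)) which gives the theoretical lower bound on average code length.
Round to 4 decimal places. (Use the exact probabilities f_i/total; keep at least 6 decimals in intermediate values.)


Per-symbol terms -p_i * log2(p_i) with p_i = f_i/47:
  p = 2/47 = 0.042553: log2(p) = -4.554589, -p*log2(p) = 0.193812
  p = 12/47 = 0.255319: log2(p) = -1.969626, -p*log2(p) = 0.502883
  p = 13/47 = 0.276596: log2(p) = -1.854149, -p*log2(p) = 0.512850
  p = 20/47 = 0.425532: log2(p) = -1.232661, -p*log2(p) = 0.524536
H = 0.193812 + 0.502883 + 0.512850 + 0.524536 = 1.734081

H = 1.7341 bits/symbol


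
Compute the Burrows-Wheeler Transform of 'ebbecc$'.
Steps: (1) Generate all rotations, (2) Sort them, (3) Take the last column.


Rotations (sorted):
  0: $ebbecc -> last char: c
  1: bbecc$e -> last char: e
  2: becc$eb -> last char: b
  3: c$ebbec -> last char: c
  4: cc$ebbe -> last char: e
  5: ebbecc$ -> last char: $
  6: ecc$ebb -> last char: b


BWT = cebce$b


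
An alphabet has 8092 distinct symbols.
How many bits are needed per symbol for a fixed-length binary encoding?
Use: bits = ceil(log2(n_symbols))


log2(8092) = 12.9823
Bracket: 2^12 = 4096 < 8092 <= 2^13 = 8192
So ceil(log2(8092)) = 13

bits = ceil(log2(8092)) = ceil(12.9823) = 13 bits


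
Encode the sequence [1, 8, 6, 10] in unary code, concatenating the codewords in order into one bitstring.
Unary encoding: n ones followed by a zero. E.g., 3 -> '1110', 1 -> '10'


Encode each number as n ones followed by a terminating 0:
  1 -> 10 (2 bits)
  8 -> 111111110 (9 bits)
  6 -> 1111110 (7 bits)
  10 -> 11111111110 (11 bits)
Total length = 2 + 9 + 7 + 11 = 29 bits.

Unary([1, 8, 6, 10]) = 10111111110111111011111111110 (29 bits)


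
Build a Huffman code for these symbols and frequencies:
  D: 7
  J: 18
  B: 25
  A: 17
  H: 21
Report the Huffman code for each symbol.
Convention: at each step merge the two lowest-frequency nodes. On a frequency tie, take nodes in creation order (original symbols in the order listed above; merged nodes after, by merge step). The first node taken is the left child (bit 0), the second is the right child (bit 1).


Huffman tree construction:
Step 1: Merge D(7) + A(17) = 24
Step 2: Merge J(18) + H(21) = 39
Step 3: Merge (D+A)(24) + B(25) = 49
Step 4: Merge (J+H)(39) + ((D+A)+B)(49) = 88
Read each symbol's code off the tree from the root (left child = 0, right child = 1).

Codes:
  D: 100 (length 3)
  J: 00 (length 2)
  B: 11 (length 2)
  A: 101 (length 3)
  H: 01 (length 2)
Average code length: 200/88 = 2.2727 bits/symbol


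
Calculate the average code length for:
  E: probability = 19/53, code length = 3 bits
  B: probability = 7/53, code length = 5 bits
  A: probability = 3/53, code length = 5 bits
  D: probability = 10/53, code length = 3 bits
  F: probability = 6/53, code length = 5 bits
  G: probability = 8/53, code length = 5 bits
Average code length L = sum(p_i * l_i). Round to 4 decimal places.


Weighted contributions p_i * l_i:
  E: (19/53) * 3 = 57/53
  B: (7/53) * 5 = 35/53
  A: (3/53) * 5 = 15/53
  D: (10/53) * 3 = 30/53
  F: (6/53) * 5 = 30/53
  G: (8/53) * 5 = 40/53
Sum = (57 + 35 + 15 + 30 + 30 + 40)/53 = 207/53

L = 207/53 = 3.9057 bits/symbol


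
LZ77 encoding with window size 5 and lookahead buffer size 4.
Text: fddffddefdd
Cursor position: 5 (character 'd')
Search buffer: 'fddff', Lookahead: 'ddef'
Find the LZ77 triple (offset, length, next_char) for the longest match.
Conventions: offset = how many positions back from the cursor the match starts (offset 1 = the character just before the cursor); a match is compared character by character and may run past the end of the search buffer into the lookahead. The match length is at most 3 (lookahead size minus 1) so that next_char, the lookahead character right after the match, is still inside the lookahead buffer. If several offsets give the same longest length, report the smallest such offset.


Try each offset into the search buffer:
  offset=1 (pos 4, char 'f'): match length 0
  offset=2 (pos 3, char 'f'): match length 0
  offset=3 (pos 2, char 'd'): match length 1
  offset=4 (pos 1, char 'd'): match length 2
  offset=5 (pos 0, char 'f'): match length 0
Longest match has length 2 at offset 4.
next_char = character at position 5 + 2 = 7 -> 'e'

Best match: offset=4, length=2 (matching 'dd' starting at position 1)
LZ77 triple: (4, 2, 'e')


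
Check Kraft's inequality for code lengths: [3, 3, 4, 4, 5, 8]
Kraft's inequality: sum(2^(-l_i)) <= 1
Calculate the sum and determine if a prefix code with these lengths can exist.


Sum = 2^(-3) + 2^(-3) + 2^(-4) + 2^(-4) + 2^(-5) + 2^(-8)
    = 0.125 + 0.125 + 0.0625 + 0.0625 + 0.03125 + 0.00390625
    = 105/256 = 0.41015625
Since 0.41015625 <= 1, Kraft's inequality IS satisfied.
A prefix code with these lengths CAN exist.

Kraft sum = 0.41015625. Satisfied.


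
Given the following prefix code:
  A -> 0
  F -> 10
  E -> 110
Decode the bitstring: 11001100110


Decoding step by step:
Bits 110 -> E
Bits 0 -> A
Bits 110 -> E
Bits 0 -> A
Bits 110 -> E


Decoded message: EAEAE


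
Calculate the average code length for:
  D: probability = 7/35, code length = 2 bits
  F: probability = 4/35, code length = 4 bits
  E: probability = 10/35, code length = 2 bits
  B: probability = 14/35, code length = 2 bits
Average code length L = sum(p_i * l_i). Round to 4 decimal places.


Weighted contributions p_i * l_i:
  D: (7/35) * 2 = 14/35
  F: (4/35) * 4 = 16/35
  E: (10/35) * 2 = 20/35
  B: (14/35) * 2 = 28/35
Sum = (14 + 16 + 20 + 28)/35 = 78/35

L = 78/35 = 2.2286 bits/symbol


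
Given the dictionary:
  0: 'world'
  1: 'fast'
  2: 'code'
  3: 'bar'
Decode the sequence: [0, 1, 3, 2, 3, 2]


Look up each index in the dictionary:
  0 -> 'world'
  1 -> 'fast'
  3 -> 'bar'
  2 -> 'code'
  3 -> 'bar'
  2 -> 'code'

Decoded: "world fast bar code bar code"


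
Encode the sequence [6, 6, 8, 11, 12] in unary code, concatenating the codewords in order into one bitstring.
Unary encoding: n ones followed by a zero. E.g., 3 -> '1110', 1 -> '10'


Encode each number as n ones followed by a terminating 0:
  6 -> 1111110 (7 bits)
  6 -> 1111110 (7 bits)
  8 -> 111111110 (9 bits)
  11 -> 111111111110 (12 bits)
  12 -> 1111111111110 (13 bits)
Total length = 7 + 7 + 9 + 12 + 13 = 48 bits.

Unary([6, 6, 8, 11, 12]) = 111111011111101111111101111111111101111111111110 (48 bits)


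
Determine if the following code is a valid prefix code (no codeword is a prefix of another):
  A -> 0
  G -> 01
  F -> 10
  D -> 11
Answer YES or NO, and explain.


Checking each pair (does one codeword prefix another?):
  A='0' vs G='01': prefix -- VIOLATION

NO -- this is NOT a valid prefix code. A (0) is a prefix of G (01).


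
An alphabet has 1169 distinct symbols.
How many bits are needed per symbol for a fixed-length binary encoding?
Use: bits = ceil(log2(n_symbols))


log2(1169) = 10.1911
Bracket: 2^10 = 1024 < 1169 <= 2^11 = 2048
So ceil(log2(1169)) = 11

bits = ceil(log2(1169)) = ceil(10.1911) = 11 bits


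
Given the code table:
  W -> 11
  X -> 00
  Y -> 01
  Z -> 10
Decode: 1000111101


Decoding:
10 -> Z
00 -> X
11 -> W
11 -> W
01 -> Y


Result: ZXWWY


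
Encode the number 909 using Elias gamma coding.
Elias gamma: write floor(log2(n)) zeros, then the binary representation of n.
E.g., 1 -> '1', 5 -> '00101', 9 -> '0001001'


num_bits = floor(log2(909)) + 1 = 10
leading_zeros = num_bits - 1 = 9
binary(909) = 1110001101

Elias gamma(909) = '000000000' + '1110001101' = 0000000001110001101 (19 bits)


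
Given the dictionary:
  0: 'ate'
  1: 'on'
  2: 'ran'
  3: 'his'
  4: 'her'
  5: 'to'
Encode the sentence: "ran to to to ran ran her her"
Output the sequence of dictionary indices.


Look up each word in the dictionary:
  'ran' -> 2
  'to' -> 5
  'to' -> 5
  'to' -> 5
  'ran' -> 2
  'ran' -> 2
  'her' -> 4
  'her' -> 4

Encoded: [2, 5, 5, 5, 2, 2, 4, 4]


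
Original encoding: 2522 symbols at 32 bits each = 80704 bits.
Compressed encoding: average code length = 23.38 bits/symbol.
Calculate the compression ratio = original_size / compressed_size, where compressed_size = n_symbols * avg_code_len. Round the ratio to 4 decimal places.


original_size = n_symbols * orig_bits = 2522 * 32 = 80704 bits
compressed_size = n_symbols * avg_code_len = 2522 * 23.38 = 58964.36 bits
ratio = original_size / compressed_size = 80704 / 58964.36 = 1.3687

Compression ratio = 1.3687


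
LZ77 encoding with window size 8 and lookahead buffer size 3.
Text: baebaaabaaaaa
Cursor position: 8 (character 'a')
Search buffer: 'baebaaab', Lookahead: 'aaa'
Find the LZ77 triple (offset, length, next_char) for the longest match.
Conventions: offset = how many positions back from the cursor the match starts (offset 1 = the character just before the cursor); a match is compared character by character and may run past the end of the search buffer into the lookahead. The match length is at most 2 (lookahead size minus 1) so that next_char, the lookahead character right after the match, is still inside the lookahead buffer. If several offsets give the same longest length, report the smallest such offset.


Try each offset into the search buffer:
  offset=1 (pos 7, char 'b'): match length 0
  offset=2 (pos 6, char 'a'): match length 1
  offset=3 (pos 5, char 'a'): match length 2
  offset=4 (pos 4, char 'a'): match length 2
  offset=5 (pos 3, char 'b'): match length 0
  offset=6 (pos 2, char 'e'): match length 0
  offset=7 (pos 1, char 'a'): match length 1
  offset=8 (pos 0, char 'b'): match length 0
Longest match has length 2, found at offsets 3, 4; take the smallest, offset 3.
next_char = character at position 8 + 2 = 10 -> 'a'

Best match: offset=3, length=2 (matching 'aa' starting at position 5)
LZ77 triple: (3, 2, 'a')


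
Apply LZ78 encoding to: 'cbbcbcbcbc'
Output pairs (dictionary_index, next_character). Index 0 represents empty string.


LZ78 encoding steps:
Dictionary: {0: ''}
Step 1: w='' (idx 0), next='c' -> output (0, 'c'), add 'c' as idx 1
Step 2: w='' (idx 0), next='b' -> output (0, 'b'), add 'b' as idx 2
Step 3: w='b' (idx 2), next='c' -> output (2, 'c'), add 'bc' as idx 3
Step 4: w='bc' (idx 3), next='b' -> output (3, 'b'), add 'bcb' as idx 4
Step 5: w='c' (idx 1), next='b' -> output (1, 'b'), add 'cb' as idx 5
Step 6: w='c' (idx 1), end of input -> output (1, '')


Encoded: [(0, 'c'), (0, 'b'), (2, 'c'), (3, 'b'), (1, 'b'), (1, '')]


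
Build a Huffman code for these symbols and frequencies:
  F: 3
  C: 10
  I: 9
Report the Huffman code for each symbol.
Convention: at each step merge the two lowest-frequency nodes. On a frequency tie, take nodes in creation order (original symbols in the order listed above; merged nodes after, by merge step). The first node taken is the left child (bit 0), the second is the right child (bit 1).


Huffman tree construction:
Step 1: Merge F(3) + I(9) = 12
Step 2: Merge C(10) + (F+I)(12) = 22
Read each symbol's code off the tree from the root (left child = 0, right child = 1).

Codes:
  F: 10 (length 2)
  C: 0 (length 1)
  I: 11 (length 2)
Average code length: 34/22 = 1.5455 bits/symbol


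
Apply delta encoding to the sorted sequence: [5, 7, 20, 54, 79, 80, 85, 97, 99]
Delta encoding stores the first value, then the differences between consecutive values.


First value: 5
Deltas:
  7 - 5 = 2
  20 - 7 = 13
  54 - 20 = 34
  79 - 54 = 25
  80 - 79 = 1
  85 - 80 = 5
  97 - 85 = 12
  99 - 97 = 2


Delta encoded: [5, 2, 13, 34, 25, 1, 5, 12, 2]


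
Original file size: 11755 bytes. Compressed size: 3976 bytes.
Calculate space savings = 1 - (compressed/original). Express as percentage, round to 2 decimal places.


ratio = compressed/original = 3976/11755 = 0.338239
savings = 1 - ratio = 1 - 0.338239 = 0.661761
as a percentage: 0.661761 * 100 = 66.18%

Space savings = 1 - 3976/11755 = 66.18%


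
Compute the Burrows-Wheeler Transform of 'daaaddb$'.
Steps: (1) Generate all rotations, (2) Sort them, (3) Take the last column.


Rotations (sorted):
  0: $daaaddb -> last char: b
  1: aaaddb$d -> last char: d
  2: aaddb$da -> last char: a
  3: addb$daa -> last char: a
  4: b$daaadd -> last char: d
  5: daaaddb$ -> last char: $
  6: db$daaad -> last char: d
  7: ddb$daaa -> last char: a


BWT = bdaad$da


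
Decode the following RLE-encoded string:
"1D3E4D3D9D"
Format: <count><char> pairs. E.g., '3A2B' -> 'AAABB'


Expanding each <count><char> pair:
  1D -> 'D'
  3E -> 'EEE'
  4D -> 'DDDD'
  3D -> 'DDD'
  9D -> 'DDDDDDDDD'

Decoded = DEEEDDDDDDDDDDDDDDDD


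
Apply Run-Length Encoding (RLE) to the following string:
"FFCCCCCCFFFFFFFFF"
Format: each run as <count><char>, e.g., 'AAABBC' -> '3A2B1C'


Scanning runs left to right:
  i=0: run of 'F' x 2 -> '2F'
  i=2: run of 'C' x 6 -> '6C'
  i=8: run of 'F' x 9 -> '9F'

RLE = 2F6C9F


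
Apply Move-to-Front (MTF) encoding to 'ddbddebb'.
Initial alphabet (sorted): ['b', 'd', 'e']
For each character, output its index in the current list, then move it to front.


MTF encoding:
'd': index 1 in ['b', 'd', 'e'] -> ['d', 'b', 'e']
'd': index 0 in ['d', 'b', 'e'] -> ['d', 'b', 'e']
'b': index 1 in ['d', 'b', 'e'] -> ['b', 'd', 'e']
'd': index 1 in ['b', 'd', 'e'] -> ['d', 'b', 'e']
'd': index 0 in ['d', 'b', 'e'] -> ['d', 'b', 'e']
'e': index 2 in ['d', 'b', 'e'] -> ['e', 'd', 'b']
'b': index 2 in ['e', 'd', 'b'] -> ['b', 'e', 'd']
'b': index 0 in ['b', 'e', 'd'] -> ['b', 'e', 'd']


Output: [1, 0, 1, 1, 0, 2, 2, 0]


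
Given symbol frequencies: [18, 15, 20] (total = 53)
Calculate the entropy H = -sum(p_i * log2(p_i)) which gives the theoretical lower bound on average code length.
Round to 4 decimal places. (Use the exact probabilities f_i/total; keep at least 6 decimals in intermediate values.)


Per-symbol terms -p_i * log2(p_i) with p_i = f_i/53:
  p = 18/53 = 0.339623: log2(p) = -1.557995, -p*log2(p) = 0.529131
  p = 15/53 = 0.283019: log2(p) = -1.821030, -p*log2(p) = 0.515386
  p = 20/53 = 0.377358: log2(p) = -1.405992, -p*log2(p) = 0.530563
H = 0.529131 + 0.515386 + 0.530563 = 1.575080

H = 1.5751 bits/symbol


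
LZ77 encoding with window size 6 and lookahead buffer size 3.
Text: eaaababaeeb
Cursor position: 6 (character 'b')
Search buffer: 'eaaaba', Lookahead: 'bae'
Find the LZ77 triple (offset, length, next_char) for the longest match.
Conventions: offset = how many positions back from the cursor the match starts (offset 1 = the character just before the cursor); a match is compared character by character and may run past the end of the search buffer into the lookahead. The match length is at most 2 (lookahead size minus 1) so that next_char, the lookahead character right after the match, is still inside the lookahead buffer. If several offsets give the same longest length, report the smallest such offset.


Try each offset into the search buffer:
  offset=1 (pos 5, char 'a'): match length 0
  offset=2 (pos 4, char 'b'): match length 2
  offset=3 (pos 3, char 'a'): match length 0
  offset=4 (pos 2, char 'a'): match length 0
  offset=5 (pos 1, char 'a'): match length 0
  offset=6 (pos 0, char 'e'): match length 0
Longest match has length 2 at offset 2.
next_char = character at position 6 + 2 = 8 -> 'e'

Best match: offset=2, length=2 (matching 'ba' starting at position 4)
LZ77 triple: (2, 2, 'e')
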